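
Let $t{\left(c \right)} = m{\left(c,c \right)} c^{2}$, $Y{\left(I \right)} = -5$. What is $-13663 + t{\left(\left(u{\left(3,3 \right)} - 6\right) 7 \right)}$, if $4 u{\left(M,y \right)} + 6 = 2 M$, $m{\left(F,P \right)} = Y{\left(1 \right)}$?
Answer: $-22483$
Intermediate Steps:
$m{\left(F,P \right)} = -5$
$u{\left(M,y \right)} = - \frac{3}{2} + \frac{M}{2}$ ($u{\left(M,y \right)} = - \frac{3}{2} + \frac{2 M}{4} = - \frac{3}{2} + \frac{M}{2}$)
$t{\left(c \right)} = - 5 c^{2}$
$-13663 + t{\left(\left(u{\left(3,3 \right)} - 6\right) 7 \right)} = -13663 - 5 \left(\left(\left(- \frac{3}{2} + \frac{1}{2} \cdot 3\right) - 6\right) 7\right)^{2} = -13663 - 5 \left(\left(\left(- \frac{3}{2} + \frac{3}{2}\right) - 6\right) 7\right)^{2} = -13663 - 5 \left(\left(0 - 6\right) 7\right)^{2} = -13663 - 5 \left(\left(-6\right) 7\right)^{2} = -13663 - 5 \left(-42\right)^{2} = -13663 - 8820 = -22483$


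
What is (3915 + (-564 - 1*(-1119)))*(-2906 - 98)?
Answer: -13427880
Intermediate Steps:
(3915 + (-564 - 1*(-1119)))*(-2906 - 98) = (3915 + (-564 + 1119))*(-3004) = (3915 + 555)*(-3004) = 4470*(-3004) = -13427880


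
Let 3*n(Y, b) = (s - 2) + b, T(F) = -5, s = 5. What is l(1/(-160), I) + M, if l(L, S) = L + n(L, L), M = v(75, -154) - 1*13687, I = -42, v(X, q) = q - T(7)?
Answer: -1660201/120 ≈ -13835.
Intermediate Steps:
v(X, q) = 5 + q (v(X, q) = q - 1*(-5) = q + 5 = 5 + q)
n(Y, b) = 1 + b/3 (n(Y, b) = ((5 - 2) + b)/3 = (3 + b)/3 = 1 + b/3)
M = -13836 (M = (5 - 154) - 1*13687 = -149 - 13687 = -13836)
l(L, S) = 1 + 4*L/3 (l(L, S) = L + (1 + L/3) = 1 + 4*L/3)
l(1/(-160), I) + M = (1 + (4/3)/(-160)) - 13836 = (1 + (4/3)*(-1/160)) - 13836 = (1 - 1/120) - 13836 = 119/120 - 13836 = -1660201/120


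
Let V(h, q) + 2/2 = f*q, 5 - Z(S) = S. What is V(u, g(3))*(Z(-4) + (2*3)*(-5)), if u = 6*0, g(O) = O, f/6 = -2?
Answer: 777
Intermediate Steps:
f = -12 (f = 6*(-2) = -12)
Z(S) = 5 - S
u = 0
V(h, q) = -1 - 12*q
V(u, g(3))*(Z(-4) + (2*3)*(-5)) = (-1 - 12*3)*((5 - 1*(-4)) + (2*3)*(-5)) = (-1 - 36)*((5 + 4) + 6*(-5)) = -37*(9 - 30) = -37*(-21) = 777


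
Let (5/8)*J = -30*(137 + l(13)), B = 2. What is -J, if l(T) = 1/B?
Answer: 6600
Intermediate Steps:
l(T) = ½ (l(T) = 1/2 = ½)
J = -6600 (J = 8*(-30*(137 + ½))/5 = 8*(-30*275/2)/5 = (8/5)*(-4125) = -6600)
-J = -1*(-6600) = 6600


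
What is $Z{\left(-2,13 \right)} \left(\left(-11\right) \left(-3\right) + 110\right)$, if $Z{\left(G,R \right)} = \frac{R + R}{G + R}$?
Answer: $338$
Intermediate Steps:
$Z{\left(G,R \right)} = \frac{2 R}{G + R}$
$Z{\left(-2,13 \right)} \left(\left(-11\right) \left(-3\right) + 110\right) = 2 \cdot 13 \frac{1}{-2 + 13} \left(\left(-11\right) \left(-3\right) + 110\right) = 2 \cdot 13 \cdot \frac{1}{11} \left(33 + 110\right) = 2 \cdot 13 \cdot \frac{1}{11} \cdot 143 = \frac{26}{11} \cdot 143 = 338$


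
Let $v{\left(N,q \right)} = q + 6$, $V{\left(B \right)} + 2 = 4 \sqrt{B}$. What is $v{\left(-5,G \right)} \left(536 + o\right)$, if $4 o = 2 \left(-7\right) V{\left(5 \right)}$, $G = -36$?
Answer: $-16290 + 420 \sqrt{5} \approx -15351.0$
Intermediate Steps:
$V{\left(B \right)} = -2 + 4 \sqrt{B}$
$v{\left(N,q \right)} = 6 + q$
$o = 7 - 14 \sqrt{5}$ ($o = \frac{2 \left(-7\right) \left(-2 + 4 \sqrt{5}\right)}{4} = \frac{\left(-14\right) \left(-2 + 4 \sqrt{5}\right)}{4} = \frac{28 - 56 \sqrt{5}}{4} = 7 - 14 \sqrt{5} \approx -24.305$)
$v{\left(-5,G \right)} \left(536 + o\right) = \left(6 - 36\right) \left(536 + \left(7 - 14 \sqrt{5}\right)\right) = - 30 \left(543 - 14 \sqrt{5}\right) = -16290 + 420 \sqrt{5}$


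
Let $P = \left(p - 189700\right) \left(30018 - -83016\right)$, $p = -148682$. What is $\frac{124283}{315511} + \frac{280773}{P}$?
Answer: $\frac{176058184793763}{446958386373884} \approx 0.3939$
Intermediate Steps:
$P = -38248670988$ ($P = \left(-148682 - 189700\right) \left(30018 - -83016\right) = - 338382 \left(30018 + \left(\left(-41738 + 6311\right) + 118443\right)\right) = - 338382 \left(30018 + \left(-35427 + 118443\right)\right) = - 338382 \left(30018 + 83016\right) = \left(-338382\right) 113034 = -38248670988$)
$\frac{124283}{315511} + \frac{280773}{P} = \frac{124283}{315511} + \frac{280773}{-38248670988} = 124283 \cdot \frac{1}{315511} + 280773 \left(- \frac{1}{38248670988}\right) = \frac{124283}{315511} - \frac{10399}{1416617444} = \frac{176058184793763}{446958386373884}$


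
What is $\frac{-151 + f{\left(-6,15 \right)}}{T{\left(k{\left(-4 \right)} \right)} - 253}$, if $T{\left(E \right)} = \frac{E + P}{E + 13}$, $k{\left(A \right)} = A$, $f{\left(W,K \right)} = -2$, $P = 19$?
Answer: $\frac{459}{754} \approx 0.60875$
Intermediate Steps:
$T{\left(E \right)} = \frac{19 + E}{13 + E}$ ($T{\left(E \right)} = \frac{E + 19}{E + 13} = \frac{19 + E}{13 + E}$)
$\frac{-151 + f{\left(-6,15 \right)}}{T{\left(k{\left(-4 \right)} \right)} - 253} = \frac{-151 - 2}{\frac{19 - 4}{13 - 4} - 253} = - \frac{153}{\frac{1}{9} \cdot 15 - 253} = - \frac{153}{\frac{5}{3} - 253} = - \frac{153}{- \frac{754}{3}} = \left(-153\right) \left(- \frac{3}{754}\right) = \frac{459}{754}$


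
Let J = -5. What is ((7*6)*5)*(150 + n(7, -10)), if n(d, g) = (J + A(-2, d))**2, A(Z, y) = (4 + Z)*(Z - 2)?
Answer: 66990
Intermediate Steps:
A(Z, y) = (-2 + Z)*(4 + Z) (A(Z, y) = (4 + Z)*(-2 + Z) = (-2 + Z)*(4 + Z))
n(d, g) = 169 (n(d, g) = (-5 + (-8 + (-2)**2 + 2*(-2)))**2 = (-5 + (-8 + 4 - 4))**2 = (-5 - 8)**2 = (-13)**2 = 169)
((7*6)*5)*(150 + n(7, -10)) = ((7*6)*5)*(150 + 169) = (42*5)*319 = 210*319 = 66990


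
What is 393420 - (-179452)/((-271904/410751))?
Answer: 286744683/2344 ≈ 1.2233e+5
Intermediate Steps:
393420 - (-179452)/((-271904/410751)) = 393420 - (-179452)/((-271904*1/410751)) = 393420 - (-179452)/(-271904/410751) = 393420 - (-179452)*(-410751)/271904 = 393420 - 1*635431797/2344 = 393420 - 635431797/2344 = 286744683/2344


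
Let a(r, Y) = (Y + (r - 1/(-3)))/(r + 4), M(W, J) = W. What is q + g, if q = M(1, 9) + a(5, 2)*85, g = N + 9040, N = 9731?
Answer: 508714/27 ≈ 18841.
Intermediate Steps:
g = 18771 (g = 9731 + 9040 = 18771)
a(r, Y) = (⅓ + Y + r)/(4 + r) (a(r, Y) = (Y + (r - 1*(-⅓)))/(4 + r) = (Y + (r + ⅓))/(4 + r) = (Y + (⅓ + r))/(4 + r) = (⅓ + Y + r)/(4 + r))
q = 1897/27 (q = 1 + ((⅓ + 2 + 5)/(4 + 5))*85 = 1 + ((22/3)/9)*85 = 1 + ((⅑)*(22/3))*85 = 1 + (22/27)*85 = 1 + 1870/27 = 1897/27 ≈ 70.259)
q + g = 1897/27 + 18771 = 508714/27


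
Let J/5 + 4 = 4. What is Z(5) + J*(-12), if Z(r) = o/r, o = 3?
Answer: 3/5 ≈ 0.60000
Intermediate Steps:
J = 0 (J = -20 + 5*4 = -20 + 20 = 0)
Z(r) = 3/r
Z(5) + J*(-12) = 3/5 + 0*(-12) = 3*(1/5) + 0 = 3/5 + 0 = 3/5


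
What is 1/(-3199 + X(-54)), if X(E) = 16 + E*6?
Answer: -1/3507 ≈ -0.00028514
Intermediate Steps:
X(E) = 16 + 6*E
1/(-3199 + X(-54)) = 1/(-3199 + (16 + 6*(-54))) = 1/(-3199 + (16 - 324)) = 1/(-3199 - 308) = 1/(-3507) = -1/3507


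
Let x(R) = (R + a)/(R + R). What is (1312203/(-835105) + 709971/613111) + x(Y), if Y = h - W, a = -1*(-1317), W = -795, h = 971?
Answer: 831070996188869/1808426601765460 ≈ 0.45955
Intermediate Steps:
a = 1317
Y = 1766 (Y = 971 - 1*(-795) = 971 + 795 = 1766)
x(R) = (1317 + R)/(2*R) (x(R) = (R + 1317)/(R + R) = (1317 + R)/((2*R)) = (1317 + R)*(1/(2*R)) = (1317 + R)/(2*R))
(1312203/(-835105) + 709971/613111) + x(Y) = (1312203/(-835105) + 709971/613111) + (1/2)*(1317 + 1766)/1766 = (1312203*(-1/835105) + 709971*(1/613111)) + (1/2)*(1/1766)*3083 = (-1312203/835105 + 709971/613111) + 3083/3532 = -211625761578/512012061655 + 3083/3532 = 831070996188869/1808426601765460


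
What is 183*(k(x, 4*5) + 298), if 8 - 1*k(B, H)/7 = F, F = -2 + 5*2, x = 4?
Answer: 54534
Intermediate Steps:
F = 8 (F = -2 + 10 = 8)
k(B, H) = 0 (k(B, H) = 56 - 7*8 = 56 - 56 = 0)
183*(k(x, 4*5) + 298) = 183*(0 + 298) = 183*298 = 54534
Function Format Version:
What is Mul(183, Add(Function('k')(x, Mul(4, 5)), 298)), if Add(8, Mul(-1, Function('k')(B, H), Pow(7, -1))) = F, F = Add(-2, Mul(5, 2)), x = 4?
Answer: 54534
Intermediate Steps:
F = 8 (F = Add(-2, 10) = 8)
Function('k')(B, H) = 0 (Function('k')(B, H) = Add(56, Mul(-7, 8)) = Add(56, -56) = 0)
Mul(183, Add(Function('k')(x, Mul(4, 5)), 298)) = Mul(183, Add(0, 298)) = Mul(183, 298) = 54534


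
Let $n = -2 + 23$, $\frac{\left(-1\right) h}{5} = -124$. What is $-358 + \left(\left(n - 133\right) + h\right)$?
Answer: $150$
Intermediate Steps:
$h = 620$ ($h = \left(-5\right) \left(-124\right) = 620$)
$n = 21$
$-358 + \left(\left(n - 133\right) + h\right) = -358 + \left(\left(21 - 133\right) + 620\right) = -358 + \left(-112 + 620\right) = -358 + 508 = 150$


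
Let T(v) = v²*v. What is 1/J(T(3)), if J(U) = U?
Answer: 1/27 ≈ 0.037037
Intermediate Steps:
T(v) = v³
1/J(T(3)) = 1/(3³) = 1/27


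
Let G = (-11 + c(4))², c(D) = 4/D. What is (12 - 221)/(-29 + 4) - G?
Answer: -2291/25 ≈ -91.640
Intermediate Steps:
G = 100 (G = (-11 + 4/4)² = (-11 + 4*(¼))² = (-11 + 1)² = (-10)² = 100)
(12 - 221)/(-29 + 4) - G = (12 - 221)/(-29 + 4) - 1*100 = -209/(-25) - 100 = -209*(-1/25) - 100 = 209/25 - 100 = -2291/25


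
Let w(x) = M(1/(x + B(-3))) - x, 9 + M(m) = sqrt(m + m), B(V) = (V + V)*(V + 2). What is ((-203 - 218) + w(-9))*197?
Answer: -82937 + 197*I*sqrt(6)/3 ≈ -82937.0 + 160.85*I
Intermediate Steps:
B(V) = 2*V*(2 + V) (B(V) = (2*V)*(2 + V) = 2*V*(2 + V))
M(m) = -9 + sqrt(2)*sqrt(m) (M(m) = -9 + sqrt(m + m) = -9 + sqrt(2*m) = -9 + sqrt(2)*sqrt(m))
w(x) = -9 - x + sqrt(2)*sqrt(1/(6 + x)) (w(x) = (-9 + sqrt(2)*sqrt(1/(x + 2*(-3)*(2 - 3)))) - x = (-9 + sqrt(2)*sqrt(1/(x + 2*(-3)*(-1)))) - x = (-9 + sqrt(2)*sqrt(1/(x + 6))) - x = (-9 + sqrt(2)*sqrt(1/(6 + x))) - x = -9 - x + sqrt(2)*sqrt(1/(6 + x)))
((-203 - 218) + w(-9))*197 = ((-203 - 218) + (-9 - 1*(-9) + sqrt(2)*sqrt(1/(6 - 9))))*197 = (-421 + (-9 + 9 + sqrt(2)*sqrt(1/(-3))))*197 = (-421 + (-9 + 9 + sqrt(2)*sqrt(-1/3)))*197 = (-421 + (-9 + 9 + sqrt(2)*(I*sqrt(3)/3)))*197 = (-421 + (-9 + 9 + I*sqrt(6)/3))*197 = (-421 + I*sqrt(6)/3)*197 = -82937 + 197*I*sqrt(6)/3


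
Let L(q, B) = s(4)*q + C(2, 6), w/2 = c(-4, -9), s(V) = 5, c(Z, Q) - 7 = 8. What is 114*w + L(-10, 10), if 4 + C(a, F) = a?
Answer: 3368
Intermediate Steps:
c(Z, Q) = 15 (c(Z, Q) = 7 + 8 = 15)
C(a, F) = -4 + a
w = 30 (w = 2*15 = 30)
L(q, B) = -2 + 5*q (L(q, B) = 5*q + (-4 + 2) = 5*q - 2 = -2 + 5*q)
114*w + L(-10, 10) = 114*30 + (-2 + 5*(-10)) = 3420 + (-2 - 50) = 3420 - 52 = 3368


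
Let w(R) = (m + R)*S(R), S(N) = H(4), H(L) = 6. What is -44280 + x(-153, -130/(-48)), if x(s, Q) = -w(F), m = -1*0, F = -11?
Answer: -44214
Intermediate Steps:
S(N) = 6
m = 0
w(R) = 6*R (w(R) = (0 + R)*6 = R*6 = 6*R)
x(s, Q) = 66 (x(s, Q) = -6*(-11) = -1*(-66) = 66)
-44280 + x(-153, -130/(-48)) = -44280 + 66 = -44214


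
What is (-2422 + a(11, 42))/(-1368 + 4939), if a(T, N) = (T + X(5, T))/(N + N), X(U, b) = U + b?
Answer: -67807/99988 ≈ -0.67815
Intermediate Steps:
a(T, N) = (5 + 2*T)/(2*N) (a(T, N) = (T + (5 + T))/(N + N) = (5 + 2*T)/((2*N)) = (5 + 2*T)*(1/(2*N)) = (5 + 2*T)/(2*N))
(-2422 + a(11, 42))/(-1368 + 4939) = (-2422 + (5/2 + 11)/42)/(-1368 + 4939) = (-2422 + (1/42)*(27/2))/3571 = (-2422 + 9/28)*(1/3571) = -67807/28*1/3571 = -67807/99988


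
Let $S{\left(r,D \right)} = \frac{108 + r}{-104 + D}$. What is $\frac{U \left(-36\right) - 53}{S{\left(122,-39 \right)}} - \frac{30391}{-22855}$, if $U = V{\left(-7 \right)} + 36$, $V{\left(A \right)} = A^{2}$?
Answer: $\frac{407243955}{210266} \approx 1936.8$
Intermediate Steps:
$S{\left(r,D \right)} = \frac{108 + r}{-104 + D}$
$U = 85$ ($U = \left(-7\right)^{2} + 36 = 49 + 36 = 85$)
$\frac{U \left(-36\right) - 53}{S{\left(122,-39 \right)}} - \frac{30391}{-22855} = \frac{85 \left(-36\right) - 53}{\frac{1}{-104 - 39} \left(108 + 122\right)} - \frac{30391}{-22855} = \frac{-3060 - 53}{\frac{1}{-143} \cdot 230} - - \frac{30391}{22855} = - \frac{3113}{\left(- \frac{1}{143}\right) 230} + \frac{30391}{22855} = - \frac{3113}{- \frac{230}{143}} + \frac{30391}{22855} = \left(-3113\right) \left(- \frac{143}{230}\right) + \frac{30391}{22855} = \frac{445159}{230} + \frac{30391}{22855} = \frac{407243955}{210266}$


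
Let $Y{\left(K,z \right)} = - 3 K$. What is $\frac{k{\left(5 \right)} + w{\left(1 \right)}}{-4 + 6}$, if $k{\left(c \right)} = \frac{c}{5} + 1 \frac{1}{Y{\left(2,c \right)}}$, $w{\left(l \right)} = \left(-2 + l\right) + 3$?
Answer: $\frac{17}{12} \approx 1.4167$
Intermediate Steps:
$w{\left(l \right)} = 1 + l$
$k{\left(c \right)} = - \frac{1}{6} + \frac{c}{5}$ ($k{\left(c \right)} = \frac{c}{5} + 1 \frac{1}{\left(-3\right) 2} = c \frac{1}{5} + 1 \frac{1}{-6} = \frac{c}{5} + 1 \left(- \frac{1}{6}\right) = \frac{c}{5} - \frac{1}{6} = - \frac{1}{6} + \frac{c}{5}$)
$\frac{k{\left(5 \right)} + w{\left(1 \right)}}{-4 + 6} = \frac{\left(- \frac{1}{6} + \frac{1}{5} \cdot 5\right) + \left(1 + 1\right)}{-4 + 6} = \frac{\left(- \frac{1}{6} + 1\right) + 2}{2} = \left(\frac{5}{6} + 2\right) \frac{1}{2} = \frac{17}{6} \cdot \frac{1}{2} = \frac{17}{12}$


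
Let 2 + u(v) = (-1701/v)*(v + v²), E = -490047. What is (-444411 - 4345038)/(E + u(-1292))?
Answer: -684207/243706 ≈ -2.8075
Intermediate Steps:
u(v) = -2 - 1701*(v + v²)/v (u(v) = -2 + (-1701/v)*(v + v²) = -2 - 1701*(v + v²)/v)
(-444411 - 4345038)/(E + u(-1292)) = (-444411 - 4345038)/(-490047 + (-1703 - 1701*(-1292))) = -4789449/(-490047 + (-1703 + 2197692)) = -4789449/(-490047 + 2195989) = -4789449/1705942 = -4789449*1/1705942 = -684207/243706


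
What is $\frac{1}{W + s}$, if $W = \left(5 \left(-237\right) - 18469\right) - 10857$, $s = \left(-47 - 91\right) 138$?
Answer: $- \frac{1}{49555} \approx -2.018 \cdot 10^{-5}$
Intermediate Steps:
$s = -19044$ ($s = \left(-138\right) 138 = -19044$)
$W = -30511$ ($W = \left(-1185 - 18469\right) - 10857 = -19654 - 10857 = -30511$)
$\frac{1}{W + s} = \frac{1}{-30511 - 19044} = \frac{1}{-49555} = - \frac{1}{49555}$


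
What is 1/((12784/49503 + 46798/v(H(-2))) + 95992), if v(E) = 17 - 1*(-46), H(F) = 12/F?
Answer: 1039563/100562213758 ≈ 1.0338e-5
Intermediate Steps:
v(E) = 63 (v(E) = 17 + 46 = 63)
1/((12784/49503 + 46798/v(H(-2))) + 95992) = 1/((12784/49503 + 46798/63) + 95992) = 1/(772482262/1039563 + 95992) = 1/(100562213758/1039563) = 1039563/100562213758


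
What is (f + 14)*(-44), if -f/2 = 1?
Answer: -528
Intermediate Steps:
f = -2 (f = -2*1 = -2)
(f + 14)*(-44) = (-2 + 14)*(-44) = 12*(-44) = -528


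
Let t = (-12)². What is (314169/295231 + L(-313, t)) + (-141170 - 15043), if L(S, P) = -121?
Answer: -46154328985/295231 ≈ -1.5633e+5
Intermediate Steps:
t = 144
(314169/295231 + L(-313, t)) + (-141170 - 15043) = (314169/295231 - 121) + (-141170 - 15043) = (314169*(1/295231) - 121) - 156213 = (314169/295231 - 121) - 156213 = -35408782/295231 - 156213 = -46154328985/295231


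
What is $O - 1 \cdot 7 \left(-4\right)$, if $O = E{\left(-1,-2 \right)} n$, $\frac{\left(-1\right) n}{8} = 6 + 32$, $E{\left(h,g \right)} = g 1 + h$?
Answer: $940$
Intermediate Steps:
$E{\left(h,g \right)} = g + h$
$n = -304$ ($n = - 8 \left(6 + 32\right) = \left(-8\right) 38 = -304$)
$O = 912$ ($O = \left(-2 - 1\right) \left(-304\right) = \left(-3\right) \left(-304\right) = 912$)
$O - 1 \cdot 7 \left(-4\right) = 912 - 1 \cdot 7 \left(-4\right) = 912 - 7 \left(-4\right) = 912 - -28 = 912 + 28 = 940$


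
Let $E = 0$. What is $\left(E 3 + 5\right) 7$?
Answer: $35$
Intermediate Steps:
$\left(E 3 + 5\right) 7 = \left(0 \cdot 3 + 5\right) 7 = \left(0 + 5\right) 7 = 5 \cdot 7 = 35$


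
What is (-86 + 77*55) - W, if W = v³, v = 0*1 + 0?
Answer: 4149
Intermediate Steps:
v = 0 (v = 0 + 0 = 0)
W = 0 (W = 0³ = 0)
(-86 + 77*55) - W = (-86 + 77*55) - 1*0 = (-86 + 4235) + 0 = 4149 + 0 = 4149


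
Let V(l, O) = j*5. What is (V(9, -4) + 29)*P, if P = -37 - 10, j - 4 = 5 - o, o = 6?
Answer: -2068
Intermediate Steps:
j = 3 (j = 4 + (5 - 1*6) = 4 + (5 - 6) = 4 - 1 = 3)
P = -47
V(l, O) = 15 (V(l, O) = 3*5 = 15)
(V(9, -4) + 29)*P = (15 + 29)*(-47) = 44*(-47) = -2068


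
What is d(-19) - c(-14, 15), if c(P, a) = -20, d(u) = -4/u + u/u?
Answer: 403/19 ≈ 21.211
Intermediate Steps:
d(u) = 1 - 4/u (d(u) = -4/u + 1 = 1 - 4/u)
d(-19) - c(-14, 15) = (-4 - 19)/(-19) - 1*(-20) = -1/19*(-23) + 20 = 23/19 + 20 = 403/19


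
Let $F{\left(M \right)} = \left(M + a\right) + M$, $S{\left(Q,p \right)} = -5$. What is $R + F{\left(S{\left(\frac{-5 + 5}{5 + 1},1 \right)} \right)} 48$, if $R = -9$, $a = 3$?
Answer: $-345$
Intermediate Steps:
$F{\left(M \right)} = 3 + 2 M$ ($F{\left(M \right)} = \left(M + 3\right) + M = \left(3 + M\right) + M = 3 + 2 M$)
$R + F{\left(S{\left(\frac{-5 + 5}{5 + 1},1 \right)} \right)} 48 = -9 + \left(3 + 2 \left(-5\right)\right) 48 = -9 + \left(3 - 10\right) 48 = -9 - 336 = -345$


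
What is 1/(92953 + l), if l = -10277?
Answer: 1/82676 ≈ 1.2095e-5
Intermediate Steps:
1/(92953 + l) = 1/(92953 - 10277) = 1/82676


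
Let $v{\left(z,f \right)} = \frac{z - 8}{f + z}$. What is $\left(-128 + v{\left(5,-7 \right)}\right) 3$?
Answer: $- \frac{759}{2} \approx -379.5$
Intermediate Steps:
$v{\left(z,f \right)} = \frac{-8 + z}{f + z}$
$\left(-128 + v{\left(5,-7 \right)}\right) 3 = \left(-128 + \frac{-8 + 5}{-7 + 5}\right) 3 = \left(-128 + \frac{1}{-2} \left(-3\right)\right) 3 = \left(-128 - - \frac{3}{2}\right) 3 = \left(-128 + \frac{3}{2}\right) 3 = \left(- \frac{253}{2}\right) 3 = - \frac{759}{2}$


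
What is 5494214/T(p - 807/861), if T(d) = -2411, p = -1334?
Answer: -5494214/2411 ≈ -2278.8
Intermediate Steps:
5494214/T(p - 807/861) = 5494214/(-2411) = 5494214*(-1/2411) = -5494214/2411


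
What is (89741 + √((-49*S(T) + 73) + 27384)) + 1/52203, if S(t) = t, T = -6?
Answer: 4684749424/52203 + √27751 ≈ 89908.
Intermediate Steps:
(89741 + √((-49*S(T) + 73) + 27384)) + 1/52203 = (89741 + √((-49*(-6) + 73) + 27384)) + 1/52203 = (89741 + √((294 + 73) + 27384)) + 1/52203 = (89741 + √(367 + 27384)) + 1/52203 = (89741 + √27751) + 1/52203 = 4684749424/52203 + √27751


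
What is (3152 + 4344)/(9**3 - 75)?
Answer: 3748/327 ≈ 11.462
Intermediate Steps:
(3152 + 4344)/(9**3 - 75) = 7496/(729 - 75) = 7496/654 = 7496*(1/654) = 3748/327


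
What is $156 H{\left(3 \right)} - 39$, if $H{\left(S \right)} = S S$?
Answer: $1365$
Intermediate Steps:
$H{\left(S \right)} = S^{2}$
$156 H{\left(3 \right)} - 39 = 156 \cdot 3^{2} - 39 = 156 \cdot 9 - 39 = 1404 - 39 = 1365$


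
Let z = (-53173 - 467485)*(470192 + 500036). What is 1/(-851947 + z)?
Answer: -1/505157821971 ≈ -1.9796e-12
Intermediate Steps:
z = -505156970024 (z = -520658*970228 = -505156970024)
1/(-851947 + z) = 1/(-851947 - 505156970024) = 1/(-505157821971) = -1/505157821971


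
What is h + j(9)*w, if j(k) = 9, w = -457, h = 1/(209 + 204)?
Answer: -1698668/413 ≈ -4113.0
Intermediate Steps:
h = 1/413 ≈ 0.0024213
h + j(9)*w = 1/413 + 9*(-457) = 1/413 - 4113 = -1698668/413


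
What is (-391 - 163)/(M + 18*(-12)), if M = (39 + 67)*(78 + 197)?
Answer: -277/14467 ≈ -0.019147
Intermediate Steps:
M = 29150 (M = 106*275 = 29150)
(-391 - 163)/(M + 18*(-12)) = (-391 - 163)/(29150 + 18*(-12)) = -554/(29150 - 216) = -554/28934 = -554*1/28934 = -277/14467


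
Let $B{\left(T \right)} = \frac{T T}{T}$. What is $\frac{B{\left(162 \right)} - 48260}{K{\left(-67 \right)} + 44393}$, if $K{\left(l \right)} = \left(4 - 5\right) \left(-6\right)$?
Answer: $- \frac{48098}{44399} \approx -1.0833$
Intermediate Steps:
$B{\left(T \right)} = T$ ($B{\left(T \right)} = \frac{T^{2}}{T} = T$)
$K{\left(l \right)} = 6$ ($K{\left(l \right)} = \left(-1\right) \left(-6\right) = 6$)
$\frac{B{\left(162 \right)} - 48260}{K{\left(-67 \right)} + 44393} = \frac{162 - 48260}{6 + 44393} = - \frac{48098}{44399}$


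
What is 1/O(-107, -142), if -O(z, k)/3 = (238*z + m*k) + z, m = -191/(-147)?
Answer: 49/3786353 ≈ 1.2941e-5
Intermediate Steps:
m = 191/147 (m = -191*(-1/147) = 191/147 ≈ 1.2993)
O(z, k) = -717*z - 191*k/49 (O(z, k) = -3*((238*z + 191*k/147) + z) = -3*(239*z + 191*k/147) = -717*z - 191*k/49)
1/O(-107, -142) = 1/(-717*(-107) - 191/49*(-142)) = 1/(76719 + 27122/49) = 1/(3786353/49) = 49/3786353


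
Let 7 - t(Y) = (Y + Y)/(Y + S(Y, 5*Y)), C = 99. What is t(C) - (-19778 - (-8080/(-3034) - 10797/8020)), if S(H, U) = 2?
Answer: 24311023988431/1228800340 ≈ 19784.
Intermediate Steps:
t(Y) = 7 - 2*Y/(2 + Y) (t(Y) = 7 - (Y + Y)/(Y + 2) = 7 - 2*Y/(2 + Y))
t(C) - (-19778 - (-8080/(-3034) - 10797/8020)) = (14 + 5*99)/(2 + 99) - (-19778 - (-8080/(-3034) - 10797/8020)) = (14 + 495)/101 - (-19778 - (-8080*(-1/3034) - 10797*1/8020)) = (1/101)*509 - (-19778 - (4040/1517 - 10797/8020)) = 509/101 - (-19778 - 1*16021751/12166340) = 509/101 - (-19778 - 16021751/12166340) = 509/101 - 1*(-240641894271/12166340) = 509/101 + 240641894271/12166340 = 24311023988431/1228800340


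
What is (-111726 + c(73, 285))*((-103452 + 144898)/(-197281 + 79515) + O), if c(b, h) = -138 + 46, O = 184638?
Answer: -22937497722286/1111 ≈ -2.0646e+10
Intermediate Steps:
c(b, h) = -92
(-111726 + c(73, 285))*((-103452 + 144898)/(-197281 + 79515) + O) = (-111726 - 92)*((-103452 + 144898)/(-197281 + 79515) + 184638) = -111818*(41446/(-117766) + 184638) = -111818*(41446*(-1/117766) + 184638) = -111818*(-391/1111 + 184638) = -111818*205132427/1111 = -22937497722286/1111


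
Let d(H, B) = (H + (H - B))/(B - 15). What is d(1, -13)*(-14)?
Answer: 15/2 ≈ 7.5000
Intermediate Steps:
d(H, B) = (-B + 2*H)/(-15 + B)
d(1, -13)*(-14) = ((-1*(-13) + 2*1)/(-15 - 13))*(-14) = ((13 + 2)/(-28))*(-14) = -1/28*15*(-14) = -15/28*(-14) = 15/2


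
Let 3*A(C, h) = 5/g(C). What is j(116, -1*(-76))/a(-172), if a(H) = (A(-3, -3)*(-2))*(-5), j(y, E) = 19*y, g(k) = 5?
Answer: 3306/5 ≈ 661.20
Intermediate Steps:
A(C, h) = ⅓ (A(C, h) = (5/5)/3 = (5*(⅕))/3 = (⅓)*1 = ⅓)
a(H) = 10/3 (a(H) = ((⅓)*(-2))*(-5) = -⅔*(-5) = 10/3)
j(116, -1*(-76))/a(-172) = (19*116)/(10/3) = 2204*(3/10) = 3306/5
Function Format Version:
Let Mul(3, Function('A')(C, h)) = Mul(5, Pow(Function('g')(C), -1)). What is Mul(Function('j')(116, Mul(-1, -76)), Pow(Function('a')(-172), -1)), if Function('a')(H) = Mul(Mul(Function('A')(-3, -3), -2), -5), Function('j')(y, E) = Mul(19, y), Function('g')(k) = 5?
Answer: Rational(3306, 5) ≈ 661.20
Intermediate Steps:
Function('A')(C, h) = Rational(1, 3) (Function('A')(C, h) = Mul(Rational(1, 3), Mul(5, Pow(5, -1))) = Mul(Rational(1, 3), Mul(5, Rational(1, 5))) = Mul(Rational(1, 3), 1) = Rational(1, 3))
Function('a')(H) = Rational(10, 3) (Function('a')(H) = Mul(Mul(Rational(1, 3), -2), -5) = Mul(Rational(-2, 3), -5) = Rational(10, 3))
Mul(Function('j')(116, Mul(-1, -76)), Pow(Function('a')(-172), -1)) = Mul(Mul(19, 116), Pow(Rational(10, 3), -1)) = Mul(2204, Rational(3, 10)) = Rational(3306, 5)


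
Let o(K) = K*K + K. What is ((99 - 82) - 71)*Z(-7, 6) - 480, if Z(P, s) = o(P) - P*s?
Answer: -5016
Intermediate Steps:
o(K) = K + K**2 (o(K) = K**2 + K = K + K**2)
Z(P, s) = P*(1 + P) - P*s
((99 - 82) - 71)*Z(-7, 6) - 480 = ((99 - 82) - 71)*(-7*(1 - 7 - 1*6)) - 480 = (17 - 71)*(-7*(1 - 7 - 6)) - 480 = -(-378)*(-12) - 480 = -54*84 - 480 = -4536 - 480 = -5016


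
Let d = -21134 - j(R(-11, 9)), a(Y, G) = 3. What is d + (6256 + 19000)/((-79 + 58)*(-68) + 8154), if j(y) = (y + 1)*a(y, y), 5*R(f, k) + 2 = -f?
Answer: -506403052/23955 ≈ -21140.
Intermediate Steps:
R(f, k) = -⅖ - f/5 (R(f, k) = -⅖ + (-f)/5 = -⅖ - f/5)
j(y) = 3 + 3*y (j(y) = (y + 1)*3 = (1 + y)*3 = 3 + 3*y)
d = -105712/5 (d = -21134 - (3 + 3*(-⅖ - ⅕*(-11))) = -21134 - (3 + 3*(-⅖ + 11/5)) = -21134 - (3 + 3*(9/5)) = -21134 - (3 + 27/5) = -21134 - 1*42/5 = -21134 - 42/5 = -105712/5 ≈ -21142.)
d + (6256 + 19000)/((-79 + 58)*(-68) + 8154) = -105712/5 + (6256 + 19000)/((-79 + 58)*(-68) + 8154) = -105712/5 + 25256/(-21*(-68) + 8154) = -105712/5 + 25256/(1428 + 8154) = -105712/5 + 25256/9582 = -105712/5 + 25256*(1/9582) = -105712/5 + 12628/4791 = -506403052/23955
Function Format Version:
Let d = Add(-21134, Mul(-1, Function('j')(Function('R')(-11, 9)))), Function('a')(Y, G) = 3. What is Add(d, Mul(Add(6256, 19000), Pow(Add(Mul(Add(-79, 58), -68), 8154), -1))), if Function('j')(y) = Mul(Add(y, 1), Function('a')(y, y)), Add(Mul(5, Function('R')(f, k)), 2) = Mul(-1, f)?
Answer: Rational(-506403052, 23955) ≈ -21140.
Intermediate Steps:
Function('R')(f, k) = Add(Rational(-2, 5), Mul(Rational(-1, 5), f)) (Function('R')(f, k) = Add(Rational(-2, 5), Mul(Rational(1, 5), Mul(-1, f))) = Add(Rational(-2, 5), Mul(Rational(-1, 5), f)))
Function('j')(y) = Add(3, Mul(3, y)) (Function('j')(y) = Mul(Add(y, 1), 3) = Mul(Add(1, y), 3) = Add(3, Mul(3, y)))
d = Rational(-105712, 5) (d = Add(-21134, Mul(-1, Add(3, Mul(3, Add(Rational(-2, 5), Mul(Rational(-1, 5), -11)))))) = Add(-21134, Mul(-1, Add(3, Mul(3, Add(Rational(-2, 5), Rational(11, 5)))))) = Add(-21134, Mul(-1, Add(3, Mul(3, Rational(9, 5))))) = Add(-21134, Mul(-1, Add(3, Rational(27, 5)))) = Add(-21134, Mul(-1, Rational(42, 5))) = Add(-21134, Rational(-42, 5)) = Rational(-105712, 5) ≈ -21142.)
Add(d, Mul(Add(6256, 19000), Pow(Add(Mul(Add(-79, 58), -68), 8154), -1))) = Add(Rational(-105712, 5), Mul(Add(6256, 19000), Pow(Add(Mul(Add(-79, 58), -68), 8154), -1))) = Add(Rational(-105712, 5), Mul(25256, Pow(Add(Mul(-21, -68), 8154), -1))) = Add(Rational(-105712, 5), Mul(25256, Pow(Add(1428, 8154), -1))) = Add(Rational(-105712, 5), Mul(25256, Pow(9582, -1))) = Add(Rational(-105712, 5), Mul(25256, Rational(1, 9582))) = Add(Rational(-105712, 5), Rational(12628, 4791)) = Rational(-506403052, 23955)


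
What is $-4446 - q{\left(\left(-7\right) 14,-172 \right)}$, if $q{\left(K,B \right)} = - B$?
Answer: $-4618$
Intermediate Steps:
$-4446 - q{\left(\left(-7\right) 14,-172 \right)} = -4446 - \left(-1\right) \left(-172\right) = -4446 - 172 = -4618$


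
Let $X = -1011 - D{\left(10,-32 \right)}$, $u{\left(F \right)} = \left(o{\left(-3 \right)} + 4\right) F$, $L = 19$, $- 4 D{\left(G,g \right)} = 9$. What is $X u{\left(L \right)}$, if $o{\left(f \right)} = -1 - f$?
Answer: $- \frac{229995}{2} \approx -1.15 \cdot 10^{5}$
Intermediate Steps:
$D{\left(G,g \right)} = - \frac{9}{4}$ ($D{\left(G,g \right)} = \left(- \frac{1}{4}\right) 9 = - \frac{9}{4}$)
$u{\left(F \right)} = 6 F$ ($u{\left(F \right)} = \left(\left(-1 - -3\right) + 4\right) F = \left(\left(-1 + 3\right) + 4\right) F = \left(2 + 4\right) F = 6 F$)
$X = - \frac{4035}{4}$ ($X = -1011 - - \frac{9}{4} = -1011 + \frac{9}{4} = - \frac{4035}{4} \approx -1008.8$)
$X u{\left(L \right)} = - \frac{4035 \cdot 6 \cdot 19}{4} = \left(- \frac{4035}{4}\right) 114 = - \frac{229995}{2}$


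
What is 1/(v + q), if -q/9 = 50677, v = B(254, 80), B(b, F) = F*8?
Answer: -1/455453 ≈ -2.1956e-6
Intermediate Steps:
B(b, F) = 8*F
v = 640 (v = 8*80 = 640)
q = -456093 (q = -9*50677 = -456093)
1/(v + q) = 1/(640 - 456093) = 1/(-455453) = -1/455453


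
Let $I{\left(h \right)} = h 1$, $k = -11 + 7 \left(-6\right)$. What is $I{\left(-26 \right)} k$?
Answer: $1378$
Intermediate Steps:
$k = -53$ ($k = -11 - 42 = -53$)
$I{\left(h \right)} = h$
$I{\left(-26 \right)} k = \left(-26\right) \left(-53\right) = 1378$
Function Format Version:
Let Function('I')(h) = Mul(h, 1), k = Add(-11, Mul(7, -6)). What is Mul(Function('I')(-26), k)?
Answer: 1378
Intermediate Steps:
k = -53 (k = Add(-11, -42) = -53)
Function('I')(h) = h
Mul(Function('I')(-26), k) = Mul(-26, -53) = 1378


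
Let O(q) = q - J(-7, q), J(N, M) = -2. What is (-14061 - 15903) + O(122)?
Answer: -29840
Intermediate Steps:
O(q) = 2 + q (O(q) = q - 1*(-2) = q + 2 = 2 + q)
(-14061 - 15903) + O(122) = (-14061 - 15903) + (2 + 122) = -29964 + 124 = -29840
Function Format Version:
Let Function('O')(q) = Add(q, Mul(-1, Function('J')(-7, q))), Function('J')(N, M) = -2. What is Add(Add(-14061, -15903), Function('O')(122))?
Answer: -29840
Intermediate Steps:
Function('O')(q) = Add(2, q) (Function('O')(q) = Add(q, Mul(-1, -2)) = Add(q, 2) = Add(2, q))
Add(Add(-14061, -15903), Function('O')(122)) = Add(Add(-14061, -15903), Add(2, 122)) = Add(-29964, 124) = -29840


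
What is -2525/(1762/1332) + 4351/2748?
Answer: -20163061/10572 ≈ -1907.2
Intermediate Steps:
-2525/(1762/1332) + 4351/2748 = -2525/(1762*(1/1332)) + 4351*(1/2748) = -2525/881/666 + 19/12 = -2525*666/881 + 19/12 = -1681650/881 + 19/12 = -20163061/10572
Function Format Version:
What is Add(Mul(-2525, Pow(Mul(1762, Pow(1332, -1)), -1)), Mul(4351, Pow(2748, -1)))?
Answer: Rational(-20163061, 10572) ≈ -1907.2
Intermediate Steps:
Add(Mul(-2525, Pow(Mul(1762, Pow(1332, -1)), -1)), Mul(4351, Pow(2748, -1))) = Add(Mul(-2525, Pow(Mul(1762, Rational(1, 1332)), -1)), Mul(4351, Rational(1, 2748))) = Add(Mul(-2525, Pow(Rational(881, 666), -1)), Rational(19, 12)) = Add(Mul(-2525, Rational(666, 881)), Rational(19, 12)) = Add(Rational(-1681650, 881), Rational(19, 12)) = Rational(-20163061, 10572)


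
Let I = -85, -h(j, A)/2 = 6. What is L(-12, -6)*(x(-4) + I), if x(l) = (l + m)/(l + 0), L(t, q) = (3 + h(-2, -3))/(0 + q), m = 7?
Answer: -1029/8 ≈ -128.63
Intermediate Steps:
h(j, A) = -12 (h(j, A) = -2*6 = -12)
L(t, q) = -9/q (L(t, q) = (3 - 12)/(0 + q) = -9/q)
x(l) = (7 + l)/l (x(l) = (l + 7)/(l + 0) = (7 + l)/l)
L(-12, -6)*(x(-4) + I) = (-9/(-6))*((7 - 4)/(-4) - 85) = (-9*(-⅙))*(-¼*3 - 85) = 3*(-¾ - 85)/2 = (3/2)*(-343/4) = -1029/8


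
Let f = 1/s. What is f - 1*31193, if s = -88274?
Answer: -2753530883/88274 ≈ -31193.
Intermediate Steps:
f = -1/88274 (f = 1/(-88274) = -1/88274 ≈ -1.1328e-5)
f - 1*31193 = -1/88274 - 1*31193 = -1/88274 - 31193 = -2753530883/88274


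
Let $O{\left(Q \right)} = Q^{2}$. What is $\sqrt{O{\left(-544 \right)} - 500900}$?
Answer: $2 i \sqrt{51241} \approx 452.73 i$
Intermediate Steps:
$\sqrt{O{\left(-544 \right)} - 500900} = \sqrt{\left(-544\right)^{2} - 500900} = \sqrt{295936 - 500900} = \sqrt{-204964} = 2 i \sqrt{51241}$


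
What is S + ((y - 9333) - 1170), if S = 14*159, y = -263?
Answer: -8540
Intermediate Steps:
S = 2226
S + ((y - 9333) - 1170) = 2226 + ((-263 - 9333) - 1170) = 2226 + (-9596 - 1170) = 2226 - 10766 = -8540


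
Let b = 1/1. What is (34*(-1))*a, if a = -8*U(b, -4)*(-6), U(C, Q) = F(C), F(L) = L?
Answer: -1632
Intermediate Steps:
b = 1
U(C, Q) = C
a = 48 (a = -8*1*(-6) = -8*(-6) = 48)
(34*(-1))*a = (34*(-1))*48 = -34*48 = -1632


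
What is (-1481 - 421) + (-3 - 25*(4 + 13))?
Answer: -2330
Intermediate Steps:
(-1481 - 421) + (-3 - 25*(4 + 13)) = -1902 + (-3 - 25*17) = -1902 + (-3 - 425) = -1902 - 428 = -2330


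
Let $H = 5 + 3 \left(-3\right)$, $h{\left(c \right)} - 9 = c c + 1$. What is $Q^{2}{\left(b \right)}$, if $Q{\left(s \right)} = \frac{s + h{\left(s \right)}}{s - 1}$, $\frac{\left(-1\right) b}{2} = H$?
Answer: $\frac{6724}{49} \approx 137.22$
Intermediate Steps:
$h{\left(c \right)} = 10 + c^{2}$ ($h{\left(c \right)} = 9 + \left(c c + 1\right) = 9 + \left(c^{2} + 1\right) = 9 + \left(1 + c^{2}\right) = 10 + c^{2}$)
$H = -4$ ($H = 5 - 9 = -4$)
$b = 8$ ($b = \left(-2\right) \left(-4\right) = 8$)
$Q{\left(s \right)} = \frac{10 + s + s^{2}}{-1 + s}$ ($Q{\left(s \right)} = \frac{s + \left(10 + s^{2}\right)}{s - 1} = \frac{10 + s + s^{2}}{-1 + s}$)
$Q^{2}{\left(b \right)} = \left(\frac{10 + 8 + 8^{2}}{-1 + 8}\right)^{2} = \left(\frac{10 + 8 + 64}{7}\right)^{2} = \left(\frac{1}{7} \cdot 82\right)^{2} = \left(\frac{82}{7}\right)^{2} = \frac{6724}{49}$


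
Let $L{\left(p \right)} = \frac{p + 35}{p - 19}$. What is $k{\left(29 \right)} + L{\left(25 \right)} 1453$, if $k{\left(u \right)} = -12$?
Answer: $14518$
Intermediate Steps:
$L{\left(p \right)} = \frac{35 + p}{-19 + p}$
$k{\left(29 \right)} + L{\left(25 \right)} 1453 = -12 + \frac{35 + 25}{-19 + 25} \cdot 1453 = -12 + \frac{1}{6} \cdot 60 \cdot 1453 = -12 + 10 \cdot 1453 = -12 + 14530 = 14518$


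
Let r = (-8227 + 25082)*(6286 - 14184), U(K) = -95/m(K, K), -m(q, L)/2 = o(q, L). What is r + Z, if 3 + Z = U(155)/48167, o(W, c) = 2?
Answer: -25648116945629/192668 ≈ -1.3312e+8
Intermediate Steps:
m(q, L) = -4 (m(q, L) = -2*2 = -4)
U(K) = 95/4 (U(K) = -95/(-4) = -95*(-¼) = 95/4)
r = -133120790 (r = 16855*(-7898) = -133120790)
Z = -577909/192668 (Z = -3 + (95/4)/48167 = -3 + (95/4)*(1/48167) = -3 + 95/192668 = -577909/192668 ≈ -2.9995)
r + Z = -133120790 - 577909/192668 = -25648116945629/192668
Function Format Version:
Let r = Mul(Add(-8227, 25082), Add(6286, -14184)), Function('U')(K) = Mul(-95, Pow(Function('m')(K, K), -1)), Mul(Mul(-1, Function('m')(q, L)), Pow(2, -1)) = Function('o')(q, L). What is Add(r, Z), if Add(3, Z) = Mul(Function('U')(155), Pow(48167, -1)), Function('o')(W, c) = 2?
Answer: Rational(-25648116945629, 192668) ≈ -1.3312e+8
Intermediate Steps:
Function('m')(q, L) = -4 (Function('m')(q, L) = Mul(-2, 2) = -4)
Function('U')(K) = Rational(95, 4) (Function('U')(K) = Mul(-95, Pow(-4, -1)) = Mul(-95, Rational(-1, 4)) = Rational(95, 4))
r = -133120790 (r = Mul(16855, -7898) = -133120790)
Z = Rational(-577909, 192668) (Z = Add(-3, Mul(Rational(95, 4), Pow(48167, -1))) = Add(-3, Mul(Rational(95, 4), Rational(1, 48167))) = Add(-3, Rational(95, 192668)) = Rational(-577909, 192668) ≈ -2.9995)
Add(r, Z) = Add(-133120790, Rational(-577909, 192668)) = Rational(-25648116945629, 192668)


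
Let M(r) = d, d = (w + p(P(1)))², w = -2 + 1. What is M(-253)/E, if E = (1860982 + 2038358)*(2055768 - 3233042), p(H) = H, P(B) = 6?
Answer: -5/918118319832 ≈ -5.4459e-12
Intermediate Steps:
w = -1
d = 25 (d = (-1 + 6)² = 5² = 25)
M(r) = 25
E = -4590591599160 (E = 3899340*(-1177274) = -4590591599160)
M(-253)/E = 25/(-4590591599160) = 25*(-1/4590591599160) = -5/918118319832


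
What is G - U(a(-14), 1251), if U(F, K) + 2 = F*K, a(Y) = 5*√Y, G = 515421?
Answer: 515423 - 6255*I*√14 ≈ 5.1542e+5 - 23404.0*I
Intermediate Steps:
U(F, K) = -2 + F*K
G - U(a(-14), 1251) = 515421 - (-2 + (5*√(-14))*1251) = 515421 - (-2 + (5*(I*√14))*1251) = 515421 - (-2 + (5*I*√14)*1251) = 515421 - (-2 + 6255*I*√14) = 515421 + (2 - 6255*I*√14) = 515423 - 6255*I*√14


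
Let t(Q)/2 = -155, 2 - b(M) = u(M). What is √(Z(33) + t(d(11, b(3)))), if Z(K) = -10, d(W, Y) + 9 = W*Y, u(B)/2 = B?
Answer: 8*I*√5 ≈ 17.889*I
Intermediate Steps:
u(B) = 2*B
b(M) = 2 - 2*M
d(W, Y) = -9 + W*Y
t(Q) = -310 (t(Q) = 2*(-155) = -310)
√(Z(33) + t(d(11, b(3)))) = √(-10 - 310) = √(-320) = 8*I*√5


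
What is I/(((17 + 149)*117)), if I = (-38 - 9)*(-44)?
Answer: 1034/9711 ≈ 0.10648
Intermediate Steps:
I = 2068 (I = -47*(-44) = 2068)
I/(((17 + 149)*117)) = 2068/(((17 + 149)*117)) = 2068/((166*117)) = 2068/19422 = 2068*(1/19422) = 1034/9711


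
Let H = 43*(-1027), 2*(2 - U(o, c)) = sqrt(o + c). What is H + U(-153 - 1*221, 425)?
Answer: -44159 - sqrt(51)/2 ≈ -44163.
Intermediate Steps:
U(o, c) = 2 - sqrt(c + o)/2 (U(o, c) = 2 - sqrt(o + c)/2 = 2 - sqrt(c + o)/2)
H = -44161
H + U(-153 - 1*221, 425) = -44161 + (2 - sqrt(425 + (-153 - 1*221))/2) = -44161 + (2 - sqrt(425 + (-153 - 221))/2) = -44161 + (2 - sqrt(425 - 374)/2) = -44161 + (2 - sqrt(51)/2) = -44159 - sqrt(51)/2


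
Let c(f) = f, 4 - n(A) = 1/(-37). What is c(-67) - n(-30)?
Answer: -2628/37 ≈ -71.027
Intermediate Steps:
n(A) = 149/37 (n(A) = 4 - 1/(-37) = 4 - 1*(-1/37) = 4 + 1/37 = 149/37)
c(-67) - n(-30) = -67 - 1*149/37 = -67 - 149/37 = -2628/37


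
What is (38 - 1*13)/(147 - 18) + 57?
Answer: 7378/129 ≈ 57.194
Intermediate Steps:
(38 - 1*13)/(147 - 18) + 57 = (38 - 13)/129 + 57 = 25*(1/129) + 57 = 25/129 + 57 = 7378/129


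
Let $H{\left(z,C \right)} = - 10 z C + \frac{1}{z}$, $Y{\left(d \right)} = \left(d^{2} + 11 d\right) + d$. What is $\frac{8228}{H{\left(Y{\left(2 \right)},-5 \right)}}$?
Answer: $\frac{230384}{39201} \approx 5.877$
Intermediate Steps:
$Y{\left(d \right)} = d^{2} + 12 d$
$H{\left(z,C \right)} = \frac{1}{z} - 10 C z$ ($H{\left(z,C \right)} = - 10 C z + \frac{1}{z} = \frac{1}{z} - 10 C z$)
$\frac{8228}{H{\left(Y{\left(2 \right)},-5 \right)}} = \frac{8228}{\frac{1}{2 \left(12 + 2\right)} - - 50 \cdot 2 \left(12 + 2\right)} = \frac{8228}{\frac{1}{2 \cdot 14} - - 50 \cdot 2 \cdot 14} = \frac{8228}{\frac{1}{28} - \left(-50\right) 28} = \frac{8228}{\frac{1}{28} + 1400} = \frac{8228}{\frac{39201}{28}} = 8228 \cdot \frac{28}{39201} = \frac{230384}{39201}$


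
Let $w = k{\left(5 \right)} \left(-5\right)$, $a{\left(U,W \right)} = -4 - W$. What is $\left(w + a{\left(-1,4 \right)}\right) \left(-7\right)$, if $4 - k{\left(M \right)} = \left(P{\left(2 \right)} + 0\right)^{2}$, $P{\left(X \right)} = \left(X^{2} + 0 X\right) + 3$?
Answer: $-1519$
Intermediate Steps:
$P{\left(X \right)} = 3 + X^{2}$ ($P{\left(X \right)} = \left(X^{2} + 0\right) + 3 = X^{2} + 3 = 3 + X^{2}$)
$k{\left(M \right)} = -45$ ($k{\left(M \right)} = 4 - \left(\left(3 + 2^{2}\right) + 0\right)^{2} = 4 - \left(\left(3 + 4\right) + 0\right)^{2} = 4 - \left(7 + 0\right)^{2} = 4 - 7^{2} = 4 - 49 = -45$)
$w = 225$ ($w = \left(-45\right) \left(-5\right) = 225$)
$\left(w + a{\left(-1,4 \right)}\right) \left(-7\right) = \left(225 - 8\right) \left(-7\right) = 217 \left(-7\right) = -1519$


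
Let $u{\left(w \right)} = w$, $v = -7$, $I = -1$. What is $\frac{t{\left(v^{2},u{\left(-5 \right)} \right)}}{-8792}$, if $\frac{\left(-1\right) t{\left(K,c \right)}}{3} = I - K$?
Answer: $- \frac{75}{4396} \approx -0.017061$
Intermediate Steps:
$t{\left(K,c \right)} = 3 + 3 K$ ($t{\left(K,c \right)} = - 3 \left(-1 - K\right) = 3 + 3 K$)
$\frac{t{\left(v^{2},u{\left(-5 \right)} \right)}}{-8792} = \frac{3 + 3 \left(-7\right)^{2}}{-8792} = \left(3 + 3 \cdot 49\right) \left(- \frac{1}{8792}\right) = \left(3 + 147\right) \left(- \frac{1}{8792}\right) = 150 \left(- \frac{1}{8792}\right) = - \frac{75}{4396}$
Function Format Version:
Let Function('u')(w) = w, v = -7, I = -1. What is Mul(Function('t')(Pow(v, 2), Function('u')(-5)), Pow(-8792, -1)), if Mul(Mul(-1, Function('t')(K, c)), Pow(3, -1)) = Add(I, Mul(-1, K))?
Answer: Rational(-75, 4396) ≈ -0.017061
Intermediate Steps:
Function('t')(K, c) = Add(3, Mul(3, K)) (Function('t')(K, c) = Mul(-3, Add(-1, Mul(-1, K))) = Add(3, Mul(3, K)))
Mul(Function('t')(Pow(v, 2), Function('u')(-5)), Pow(-8792, -1)) = Mul(Add(3, Mul(3, Pow(-7, 2))), Pow(-8792, -1)) = Mul(Add(3, Mul(3, 49)), Rational(-1, 8792)) = Mul(Add(3, 147), Rational(-1, 8792)) = Mul(150, Rational(-1, 8792)) = Rational(-75, 4396)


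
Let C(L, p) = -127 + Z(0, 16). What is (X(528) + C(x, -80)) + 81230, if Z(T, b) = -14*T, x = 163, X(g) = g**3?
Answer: 147279055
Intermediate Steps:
C(L, p) = -127 (C(L, p) = -127 - 14*0 = -127 + 0 = -127)
(X(528) + C(x, -80)) + 81230 = (528**3 - 127) + 81230 = (147197952 - 127) + 81230 = 147197825 + 81230 = 147279055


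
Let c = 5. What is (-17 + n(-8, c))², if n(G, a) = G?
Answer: 625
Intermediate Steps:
(-17 + n(-8, c))² = (-17 - 8)² = (-25)² = 625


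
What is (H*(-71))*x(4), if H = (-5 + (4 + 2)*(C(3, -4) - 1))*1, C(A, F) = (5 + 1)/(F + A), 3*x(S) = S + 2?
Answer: 6674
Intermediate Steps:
x(S) = ⅔ + S/3 (x(S) = (S + 2)/3 = (2 + S)/3 = ⅔ + S/3)
C(A, F) = 6/(A + F)
H = -47 (H = (-5 + (4 + 2)*(6/(3 - 4) - 1))*1 = (-5 + 6*(6/(-1) - 1))*1 = (-5 + 6*(6*(-1) - 1))*1 = (-5 + 6*(-6 - 1))*1 = (-5 + 6*(-7))*1 = (-5 - 42)*1 = -47*1 = -47)
(H*(-71))*x(4) = (-47*(-71))*(⅔ + (⅓)*4) = 3337*(⅔ + 4/3) = 3337*2 = 6674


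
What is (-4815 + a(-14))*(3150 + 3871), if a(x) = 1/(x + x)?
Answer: -135225463/4 ≈ -3.3806e+7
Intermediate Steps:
a(x) = 1/(2*x)
(-4815 + a(-14))*(3150 + 3871) = (-4815 + (½)/(-14))*(3150 + 3871) = (-4815 + (½)*(-1/14))*7021 = (-4815 - 1/28)*7021 = -134821/28*7021 = -135225463/4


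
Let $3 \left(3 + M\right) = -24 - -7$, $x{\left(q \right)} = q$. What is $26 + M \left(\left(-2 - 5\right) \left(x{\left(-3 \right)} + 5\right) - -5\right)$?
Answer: $104$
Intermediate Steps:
$M = - \frac{26}{3}$ ($M = -3 + \frac{-24 - -7}{3} = -3 + \frac{-24 + 7}{3} = -3 + \frac{1}{3} \left(-17\right) = -3 - \frac{17}{3} = - \frac{26}{3} \approx -8.6667$)
$26 + M \left(\left(-2 - 5\right) \left(x{\left(-3 \right)} + 5\right) - -5\right) = 26 - \frac{26 \left(\left(-2 - 5\right) \left(-3 + 5\right) - -5\right)}{3} = 26 - \frac{26 \left(\left(-7\right) 2 + 5\right)}{3} = 26 - \frac{26 \left(-14 + 5\right)}{3} = 26 - -78 = 26 + 78 = 104$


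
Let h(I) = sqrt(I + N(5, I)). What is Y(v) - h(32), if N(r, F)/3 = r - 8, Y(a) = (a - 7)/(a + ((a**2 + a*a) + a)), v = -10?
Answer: -17/180 - sqrt(23) ≈ -4.8903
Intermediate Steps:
Y(a) = (-7 + a)/(2*a + 2*a**2) (Y(a) = (-7 + a)/(a + ((a**2 + a**2) + a)) = (-7 + a)/(a + (2*a**2 + a)) = (-7 + a)/(a + (a + 2*a**2)) = (-7 + a)/(2*a + 2*a**2))
N(r, F) = -24 + 3*r (N(r, F) = 3*(r - 8) = 3*(-8 + r) = -24 + 3*r)
h(I) = sqrt(-9 + I) (h(I) = sqrt(I + (-24 + 3*5)) = sqrt(I + (-24 + 15)) = sqrt(I - 9) = sqrt(-9 + I))
Y(v) - h(32) = (1/2)*(-7 - 10)/(-10*(1 - 10)) - sqrt(-9 + 32) = (1/2)*(-1/10)*(-17)/(-9) - sqrt(23) = (1/2)*(-1/10)*(-1/9)*(-17) - sqrt(23) = -17/180 - sqrt(23)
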